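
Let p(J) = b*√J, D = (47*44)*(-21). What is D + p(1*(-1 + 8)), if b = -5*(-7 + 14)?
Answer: -43428 - 35*√7 ≈ -43521.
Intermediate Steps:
b = -35 (b = -5*7 = -35)
D = -43428 (D = 2068*(-21) = -43428)
p(J) = -35*√J
D + p(1*(-1 + 8)) = -43428 - 35*√(-1 + 8) = -43428 - 35*√7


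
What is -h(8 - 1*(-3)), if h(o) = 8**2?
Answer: -64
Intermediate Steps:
h(o) = 64
-h(8 - 1*(-3)) = -1*64 = -64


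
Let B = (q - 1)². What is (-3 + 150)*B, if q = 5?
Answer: 2352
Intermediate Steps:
B = 16 (B = (5 - 1)² = 4² = 16)
(-3 + 150)*B = (-3 + 150)*16 = 147*16 = 2352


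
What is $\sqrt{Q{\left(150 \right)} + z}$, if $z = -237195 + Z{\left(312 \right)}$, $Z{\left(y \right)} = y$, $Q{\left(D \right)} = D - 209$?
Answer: $i \sqrt{236942} \approx 486.77 i$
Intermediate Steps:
$Q{\left(D \right)} = -209 + D$
$z = -236883$ ($z = -237195 + 312 = -236883$)
$\sqrt{Q{\left(150 \right)} + z} = \sqrt{\left(-209 + 150\right) - 236883} = \sqrt{-59 - 236883} = \sqrt{-236942} = i \sqrt{236942}$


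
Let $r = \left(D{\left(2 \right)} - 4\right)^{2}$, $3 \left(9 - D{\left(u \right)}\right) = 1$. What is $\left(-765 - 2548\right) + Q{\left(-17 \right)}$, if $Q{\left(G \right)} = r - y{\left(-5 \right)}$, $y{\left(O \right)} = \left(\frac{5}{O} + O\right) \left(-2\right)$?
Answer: $- \frac{29729}{9} \approx -3303.2$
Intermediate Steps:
$D{\left(u \right)} = \frac{26}{3}$ ($D{\left(u \right)} = 9 - \frac{1}{3} = \frac{26}{3}$)
$r = \frac{196}{9}$ ($r = \left(\frac{26}{3} - 4\right)^{2} = \left(\frac{14}{3}\right)^{2} = \frac{196}{9} \approx 21.778$)
$y{\left(O \right)} = - \frac{10}{O} - 2 O$ ($y{\left(O \right)} = \left(O + \frac{5}{O}\right) \left(-2\right) = - \frac{10}{O} - 2 O$)
$Q{\left(G \right)} = \frac{88}{9}$ ($Q{\left(G \right)} = \frac{196}{9} - \left(- \frac{10}{-5} - -10\right) = \frac{196}{9} - \left(\left(-10\right) \left(- \frac{1}{5}\right) + 10\right) = \frac{196}{9} - \left(2 + 10\right) = \frac{196}{9} - 12 = \frac{88}{9}$)
$\left(-765 - 2548\right) + Q{\left(-17 \right)} = \left(-765 - 2548\right) + \frac{88}{9} = -3313 + \frac{88}{9} = - \frac{29729}{9}$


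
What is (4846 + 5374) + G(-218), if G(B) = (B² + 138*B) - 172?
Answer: 27488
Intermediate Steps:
G(B) = -172 + B² + 138*B
(4846 + 5374) + G(-218) = (4846 + 5374) + (-172 + (-218)² + 138*(-218)) = 10220 + (-172 + 47524 - 30084) = 10220 + 17268 = 27488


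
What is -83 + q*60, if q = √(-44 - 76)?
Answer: -83 + 120*I*√30 ≈ -83.0 + 657.27*I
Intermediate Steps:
q = 2*I*√30 (q = √(-120) = 2*I*√30 ≈ 10.954*I)
-83 + q*60 = -83 + (2*I*√30)*60 = -83 + 120*I*√30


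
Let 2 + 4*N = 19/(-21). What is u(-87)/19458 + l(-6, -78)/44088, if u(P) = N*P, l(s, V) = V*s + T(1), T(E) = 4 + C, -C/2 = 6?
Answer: 13692113/1000841688 ≈ 0.013681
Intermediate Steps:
N = -61/84 (N = -1/2 + (19/(-21))/4 = -1/2 + (19*(-1/21))/4 = -1/2 + (1/4)*(-19/21) = -1/2 - 19/84 = -61/84 ≈ -0.72619)
C = -12 (C = -2*6 = -12)
T(E) = -8 (T(E) = 4 - 12 = -8)
l(s, V) = -8 + V*s (l(s, V) = V*s - 8 = -8 + V*s)
u(P) = -61*P/84
u(-87)/19458 + l(-6, -78)/44088 = -61/84*(-87)/19458 + (-8 - 78*(-6))/44088 = (1769/28)*(1/19458) + (-8 + 468)*(1/44088) = 1769/544824 + 460*(1/44088) = 1769/544824 + 115/11022 = 13692113/1000841688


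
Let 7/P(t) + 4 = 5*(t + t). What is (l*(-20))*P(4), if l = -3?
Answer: 35/3 ≈ 11.667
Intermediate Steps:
P(t) = 7/(-4 + 10*t) (P(t) = 7/(-4 + 5*(t + t)) = 7/(-4 + 5*(2*t)) = 7/(-4 + 10*t))
(l*(-20))*P(4) = (-3*(-20))*(7/(2*(-2 + 5*4))) = 60*(7/(2*(-2 + 20))) = 60*((7/2)/18) = 60*((7/2)*(1/18)) = 60*(7/36) = 35/3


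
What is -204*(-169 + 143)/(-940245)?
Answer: -1768/313415 ≈ -0.0056411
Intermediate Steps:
-204*(-169 + 143)/(-940245) = -204*(-26)*(-1/940245) = 5304*(-1/940245) = -1768/313415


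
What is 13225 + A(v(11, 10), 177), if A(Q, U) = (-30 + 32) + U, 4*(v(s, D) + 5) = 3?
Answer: 13404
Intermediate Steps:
v(s, D) = -17/4 (v(s, D) = -5 + (¼)*3 = -5 + ¾ = -17/4)
A(Q, U) = 2 + U
13225 + A(v(11, 10), 177) = 13225 + (2 + 177) = 13225 + 179 = 13404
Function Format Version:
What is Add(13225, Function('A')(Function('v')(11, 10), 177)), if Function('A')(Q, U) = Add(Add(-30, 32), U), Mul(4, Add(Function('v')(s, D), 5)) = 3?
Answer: 13404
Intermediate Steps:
Function('v')(s, D) = Rational(-17, 4) (Function('v')(s, D) = Add(-5, Mul(Rational(1, 4), 3)) = Add(-5, Rational(3, 4)) = Rational(-17, 4))
Function('A')(Q, U) = Add(2, U)
Add(13225, Function('A')(Function('v')(11, 10), 177)) = Add(13225, Add(2, 177)) = Add(13225, 179) = 13404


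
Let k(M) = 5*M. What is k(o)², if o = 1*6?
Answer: 900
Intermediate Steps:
o = 6
k(o)² = (5*6)² = 30² = 900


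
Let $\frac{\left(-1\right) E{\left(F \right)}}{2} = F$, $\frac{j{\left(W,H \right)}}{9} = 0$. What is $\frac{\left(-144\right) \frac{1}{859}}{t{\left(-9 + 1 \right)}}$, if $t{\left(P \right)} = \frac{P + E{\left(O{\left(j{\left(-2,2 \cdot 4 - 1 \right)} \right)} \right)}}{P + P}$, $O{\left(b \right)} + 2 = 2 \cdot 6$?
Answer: $- \frac{576}{6013} \approx -0.095792$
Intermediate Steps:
$j{\left(W,H \right)} = 0$ ($j{\left(W,H \right)} = 9 \cdot 0 = 0$)
$O{\left(b \right)} = 10$ ($O{\left(b \right)} = -2 + 2 \cdot 6 = -2 + 12 = 10$)
$E{\left(F \right)} = - 2 F$
$t{\left(P \right)} = \frac{-20 + P}{2 P}$ ($t{\left(P \right)} = \frac{P - 20}{P + P} = \frac{P - 20}{2 P} = \left(-20 + P\right) \frac{1}{2 P} = \frac{-20 + P}{2 P}$)
$\frac{\left(-144\right) \frac{1}{859}}{t{\left(-9 + 1 \right)}} = \frac{\left(-144\right) \frac{1}{859}}{\frac{1}{2} \frac{1}{-9 + 1} \left(-20 + \left(-9 + 1\right)\right)} = \frac{\left(-144\right) \frac{1}{859}}{\frac{1}{2} \frac{1}{-8} \left(-20 - 8\right)} = - \frac{144}{859 \cdot \frac{1}{2} \left(- \frac{1}{8}\right) \left(-28\right)} = - \frac{144}{859 \cdot \frac{7}{4}} = \left(- \frac{144}{859}\right) \frac{4}{7} = - \frac{576}{6013}$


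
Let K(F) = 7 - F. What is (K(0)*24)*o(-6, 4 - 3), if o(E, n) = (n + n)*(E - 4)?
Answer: -3360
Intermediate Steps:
o(E, n) = 2*n*(-4 + E) (o(E, n) = (2*n)*(-4 + E) = 2*n*(-4 + E))
(K(0)*24)*o(-6, 4 - 3) = ((7 - 1*0)*24)*(2*(4 - 3)*(-4 - 6)) = ((7 + 0)*24)*(2*1*(-10)) = (7*24)*(-20) = 168*(-20) = -3360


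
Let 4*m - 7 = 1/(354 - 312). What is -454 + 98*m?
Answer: -3383/12 ≈ -281.92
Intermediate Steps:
m = 295/168 (m = 7/4 + 1/(4*(354 - 312)) = 7/4 + (¼)/42 = 7/4 + (¼)*(1/42) = 7/4 + 1/168 = 295/168 ≈ 1.7560)
-454 + 98*m = -454 + 98*(295/168) = -454 + 2065/12 = -3383/12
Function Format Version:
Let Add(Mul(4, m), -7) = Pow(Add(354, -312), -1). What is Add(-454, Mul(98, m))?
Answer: Rational(-3383, 12) ≈ -281.92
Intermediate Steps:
m = Rational(295, 168) (m = Add(Rational(7, 4), Mul(Rational(1, 4), Pow(Add(354, -312), -1))) = Add(Rational(7, 4), Mul(Rational(1, 4), Pow(42, -1))) = Add(Rational(7, 4), Mul(Rational(1, 4), Rational(1, 42))) = Add(Rational(7, 4), Rational(1, 168)) = Rational(295, 168) ≈ 1.7560)
Add(-454, Mul(98, m)) = Add(-454, Mul(98, Rational(295, 168))) = Add(-454, Rational(2065, 12)) = Rational(-3383, 12)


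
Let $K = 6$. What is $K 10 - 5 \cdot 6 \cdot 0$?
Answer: $60$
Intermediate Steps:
$K 10 - 5 \cdot 6 \cdot 0 = 6 \cdot 10 - 5 \cdot 6 \cdot 0 = 60 - 0 = 60 + 0 = 60$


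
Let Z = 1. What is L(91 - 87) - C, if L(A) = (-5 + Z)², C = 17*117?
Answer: -1973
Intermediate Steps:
C = 1989
L(A) = 16 (L(A) = (-5 + 1)² = (-4)² = 16)
L(91 - 87) - C = 16 - 1*1989 = 16 - 1989 = -1973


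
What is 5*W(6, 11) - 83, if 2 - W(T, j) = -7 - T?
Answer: -8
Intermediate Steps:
W(T, j) = 9 + T (W(T, j) = 2 - (-7 - T) = 2 + (7 + T) = 9 + T)
5*W(6, 11) - 83 = 5*(9 + 6) - 83 = 5*15 - 83 = 75 - 83 = -8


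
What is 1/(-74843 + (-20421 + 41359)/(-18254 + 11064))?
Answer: -3595/269071054 ≈ -1.3361e-5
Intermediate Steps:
1/(-74843 + (-20421 + 41359)/(-18254 + 11064)) = 1/(-74843 + 20938/(-7190)) = 1/(-74843 + 20938*(-1/7190)) = 1/(-74843 - 10469/3595) = 1/(-269071054/3595) = -3595/269071054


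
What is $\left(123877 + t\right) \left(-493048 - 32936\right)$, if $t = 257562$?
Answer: $-200630810976$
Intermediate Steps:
$\left(123877 + t\right) \left(-493048 - 32936\right) = \left(123877 + 257562\right) \left(-493048 - 32936\right) = 381439 \left(-525984\right) = -200630810976$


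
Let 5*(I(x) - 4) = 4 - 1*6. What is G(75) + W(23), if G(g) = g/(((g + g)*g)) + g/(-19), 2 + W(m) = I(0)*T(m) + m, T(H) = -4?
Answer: 7579/2850 ≈ 2.6593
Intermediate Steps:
I(x) = 18/5 (I(x) = 4 + (4 - 1*6)/5 = 4 + (4 - 6)/5 = 4 + (⅕)*(-2) = 4 - ⅖ = 18/5)
W(m) = -82/5 + m (W(m) = -2 + ((18/5)*(-4) + m) = -2 + (-72/5 + m) = -82/5 + m)
G(g) = 1/(2*g) - g/19 (G(g) = g/(((2*g)*g)) + g*(-1/19) = g/((2*g²)) - g/19 = g*(1/(2*g²)) - g/19 = 1/(2*g) - g/19)
G(75) + W(23) = ((½)/75 - 1/19*75) + (-82/5 + 23) = ((½)*(1/75) - 75/19) + 33/5 = (1/150 - 75/19) + 33/5 = -11231/2850 + 33/5 = 7579/2850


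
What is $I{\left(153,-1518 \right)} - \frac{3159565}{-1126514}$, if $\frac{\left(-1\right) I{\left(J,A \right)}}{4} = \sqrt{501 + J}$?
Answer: $\frac{3159565}{1126514} - 4 \sqrt{654} \approx -99.489$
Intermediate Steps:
$I{\left(J,A \right)} = - 4 \sqrt{501 + J}$
$I{\left(153,-1518 \right)} - \frac{3159565}{-1126514} = - 4 \sqrt{501 + 153} - \frac{3159565}{-1126514} = - 4 \sqrt{654} - - \frac{3159565}{1126514} = - 4 \sqrt{654} + \frac{3159565}{1126514} = \frac{3159565}{1126514} - 4 \sqrt{654}$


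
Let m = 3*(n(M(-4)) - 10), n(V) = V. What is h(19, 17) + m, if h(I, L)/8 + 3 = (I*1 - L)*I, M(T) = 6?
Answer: 268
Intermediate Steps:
m = -12 (m = 3*(6 - 10) = 3*(-4) = -12)
h(I, L) = -24 + 8*I*(I - L) (h(I, L) = -24 + 8*((I*1 - L)*I) = -24 + 8*((I - L)*I) = -24 + 8*(I*(I - L)) = -24 + 8*I*(I - L))
h(19, 17) + m = (-24 + 8*19² - 8*19*17) - 12 = (-24 + 8*361 - 2584) - 12 = (-24 + 2888 - 2584) - 12 = 280 - 12 = 268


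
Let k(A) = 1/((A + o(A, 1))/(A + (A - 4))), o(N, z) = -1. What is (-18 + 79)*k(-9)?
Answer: 671/5 ≈ 134.20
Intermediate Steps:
k(A) = (-4 + 2*A)/(-1 + A) (k(A) = 1/((A - 1)/(A + (A - 4))) = 1/((-1 + A)/(A + (-4 + A))) = 1/((-1 + A)/(-4 + 2*A)) = (-4 + 2*A)/(-1 + A))
(-18 + 79)*k(-9) = (-18 + 79)*(2*(-2 - 9)/(-1 - 9)) = 61*(2*(-11)/(-10)) = 61*(2*(-⅒)*(-11)) = 61*(11/5) = 671/5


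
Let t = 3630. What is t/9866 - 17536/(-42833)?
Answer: 164246983/211295189 ≈ 0.77733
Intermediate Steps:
t/9866 - 17536/(-42833) = 3630/9866 - 17536/(-42833) = 3630*(1/9866) - 17536*(-1/42833) = 1815/4933 + 17536/42833 = 164246983/211295189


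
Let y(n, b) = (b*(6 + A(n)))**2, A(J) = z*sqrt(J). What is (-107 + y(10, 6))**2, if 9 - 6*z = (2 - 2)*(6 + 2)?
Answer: 8195041 + 2590704*sqrt(10) ≈ 1.6388e+7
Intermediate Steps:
z = 3/2 (z = 3/2 - (2 - 2)*(6 + 2)/6 = 3/2 - 0*8 = 3/2 - 1/6*0 = 3/2 + 0 = 3/2 ≈ 1.5000)
A(J) = 3*sqrt(J)/2
y(n, b) = b**2*(6 + 3*sqrt(n)/2)**2 (y(n, b) = (b*(6 + 3*sqrt(n)/2))**2 = b**2*(6 + 3*sqrt(n)/2)**2)
(-107 + y(10, 6))**2 = (-107 + (9/4)*6**2*(4 + sqrt(10))**2)**2 = (-107 + (9/4)*36*(4 + sqrt(10))**2)**2 = (-107 + 81*(4 + sqrt(10))**2)**2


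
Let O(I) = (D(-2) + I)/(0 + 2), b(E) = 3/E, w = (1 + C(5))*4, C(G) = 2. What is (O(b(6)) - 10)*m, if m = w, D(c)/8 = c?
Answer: -213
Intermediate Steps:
w = 12 (w = (1 + 2)*4 = 3*4 = 12)
D(c) = 8*c
O(I) = -8 + I/2 (O(I) = (8*(-2) + I)/(0 + 2) = (-16 + I)/2 = (-16 + I)*(½) = -8 + I/2)
m = 12
(O(b(6)) - 10)*m = ((-8 + (3/6)/2) - 10)*12 = ((-8 + (3*(⅙))/2) - 10)*12 = ((-8 + (½)*(½)) - 10)*12 = ((-8 + ¼) - 10)*12 = (-31/4 - 10)*12 = -71/4*12 = -213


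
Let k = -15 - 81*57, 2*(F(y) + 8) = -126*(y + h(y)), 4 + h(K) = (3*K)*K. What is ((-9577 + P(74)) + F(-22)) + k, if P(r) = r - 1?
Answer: -103982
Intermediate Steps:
h(K) = -4 + 3*K² (h(K) = -4 + (3*K)*K = -4 + 3*K²)
P(r) = -1 + r
F(y) = 244 - 189*y² - 63*y (F(y) = -8 + (-126*(y + (-4 + 3*y²)))/2 = -8 + (-126*(-4 + y + 3*y²))/2 = -8 + (504 - 378*y² - 126*y)/2 = -8 + (252 - 189*y² - 63*y) = 244 - 189*y² - 63*y)
k = -4632 (k = -15 - 4617 = -4632)
((-9577 + P(74)) + F(-22)) + k = ((-9577 + (-1 + 74)) + (244 - 189*(-22)² - 63*(-22))) - 4632 = ((-9577 + 73) + (244 - 189*484 + 1386)) - 4632 = (-9504 + (244 - 91476 + 1386)) - 4632 = (-9504 - 89846) - 4632 = -99350 - 4632 = -103982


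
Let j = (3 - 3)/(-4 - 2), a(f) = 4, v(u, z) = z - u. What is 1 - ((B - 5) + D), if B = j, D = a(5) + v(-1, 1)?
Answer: 0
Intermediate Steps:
D = 6 (D = 4 + (1 - 1*(-1)) = 4 + (1 + 1) = 4 + 2 = 6)
j = 0 (j = 0/(-6) = 0*(-⅙) = 0)
B = 0
1 - ((B - 5) + D) = 1 - ((0 - 5) + 6) = 1 - (-5 + 6) = 1 - 1*1 = 1 - 1 = 0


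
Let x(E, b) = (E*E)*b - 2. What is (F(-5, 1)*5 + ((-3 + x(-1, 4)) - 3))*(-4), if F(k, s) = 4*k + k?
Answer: 516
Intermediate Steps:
x(E, b) = -2 + b*E² (x(E, b) = E²*b - 2 = b*E² - 2 = -2 + b*E²)
F(k, s) = 5*k
(F(-5, 1)*5 + ((-3 + x(-1, 4)) - 3))*(-4) = ((5*(-5))*5 + ((-3 + (-2 + 4*(-1)²)) - 3))*(-4) = (-25*5 + ((-3 + (-2 + 4*1)) - 3))*(-4) = (-125 + ((-3 + (-2 + 4)) - 3))*(-4) = (-125 + ((-3 + 2) - 3))*(-4) = (-125 + (-1 - 3))*(-4) = (-125 - 4)*(-4) = -129*(-4) = 516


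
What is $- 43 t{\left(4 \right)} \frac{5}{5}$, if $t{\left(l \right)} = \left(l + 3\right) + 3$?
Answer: $-430$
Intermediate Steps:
$t{\left(l \right)} = 6 + l$ ($t{\left(l \right)} = \left(3 + l\right) + 3 = 6 + l$)
$- 43 t{\left(4 \right)} \frac{5}{5} = - 43 \left(6 + 4\right) \frac{5}{5} = \left(-43\right) 10 \cdot 5 \cdot \frac{1}{5} = \left(-430\right) 1 = -430$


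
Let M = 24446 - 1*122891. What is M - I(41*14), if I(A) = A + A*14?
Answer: -107055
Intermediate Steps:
I(A) = 15*A (I(A) = A + 14*A = 15*A)
M = -98445 (M = 24446 - 122891 = -98445)
M - I(41*14) = -98445 - 15*41*14 = -98445 - 15*574 = -98445 - 1*8610 = -98445 - 8610 = -107055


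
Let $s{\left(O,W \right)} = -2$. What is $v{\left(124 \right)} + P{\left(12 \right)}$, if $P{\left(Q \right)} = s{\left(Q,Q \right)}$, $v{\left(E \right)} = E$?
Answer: $122$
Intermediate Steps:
$P{\left(Q \right)} = -2$
$v{\left(124 \right)} + P{\left(12 \right)} = 124 - 2 = 122$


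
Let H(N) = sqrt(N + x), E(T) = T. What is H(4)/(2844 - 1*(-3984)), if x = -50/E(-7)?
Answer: sqrt(546)/47796 ≈ 0.00048888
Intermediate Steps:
x = 50/7 (x = -50/(-7) = -50*(-1/7) = 50/7 ≈ 7.1429)
H(N) = sqrt(50/7 + N) (H(N) = sqrt(N + 50/7) = sqrt(50/7 + N))
H(4)/(2844 - 1*(-3984)) = (sqrt(350 + 49*4)/7)/(2844 - 1*(-3984)) = (sqrt(350 + 196)/7)/(2844 + 3984) = (sqrt(546)/7)/6828 = (sqrt(546)/7)*(1/6828) = sqrt(546)/47796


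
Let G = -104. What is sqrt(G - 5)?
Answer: I*sqrt(109) ≈ 10.44*I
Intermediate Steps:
sqrt(G - 5) = sqrt(-104 - 5) = sqrt(-109) = I*sqrt(109)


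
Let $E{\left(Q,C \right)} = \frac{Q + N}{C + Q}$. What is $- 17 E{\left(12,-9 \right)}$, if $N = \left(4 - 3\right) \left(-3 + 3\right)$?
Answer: $-68$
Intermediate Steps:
$N = 0$ ($N = 1 \cdot 0 = 0$)
$E{\left(Q,C \right)} = \frac{Q}{C + Q}$ ($E{\left(Q,C \right)} = \frac{Q + 0}{C + Q} = \frac{Q}{C + Q}$)
$- 17 E{\left(12,-9 \right)} = - 17 \frac{12}{-9 + 12} = - 17 \cdot \frac{12}{3} = - 17 \cdot 12 \cdot \frac{1}{3} = \left(-17\right) 4 = -68$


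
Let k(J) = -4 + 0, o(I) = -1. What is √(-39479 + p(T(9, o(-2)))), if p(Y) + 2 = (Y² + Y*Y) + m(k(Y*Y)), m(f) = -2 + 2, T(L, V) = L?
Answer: I*√39319 ≈ 198.29*I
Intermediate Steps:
k(J) = -4
m(f) = 0
p(Y) = -2 + 2*Y² (p(Y) = -2 + ((Y² + Y*Y) + 0) = -2 + ((Y² + Y²) + 0) = -2 + (2*Y² + 0) = -2 + 2*Y²)
√(-39479 + p(T(9, o(-2)))) = √(-39479 + (-2 + 2*9²)) = √(-39479 + (-2 + 2*81)) = √(-39479 + (-2 + 162)) = √(-39479 + 160) = √(-39319) = I*√39319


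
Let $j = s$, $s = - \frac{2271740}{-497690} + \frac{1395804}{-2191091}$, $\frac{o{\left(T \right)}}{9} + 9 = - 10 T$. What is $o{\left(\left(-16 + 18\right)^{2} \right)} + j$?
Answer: $- \frac{47662056781181}{109048407979} \approx -437.07$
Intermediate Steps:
$o{\left(T \right)} = -81 - 90 T$ ($o{\left(T \right)} = -81 + 9 \left(- 10 T\right) = -81 - 90 T$)
$s = \frac{428291137558}{109048407979}$ ($s = \left(-2271740\right) \left(- \frac{1}{497690}\right) + 1395804 \left(- \frac{1}{2191091}\right) = \frac{227174}{49769} - \frac{1395804}{2191091} = \frac{428291137558}{109048407979} \approx 3.9275$)
$j = \frac{428291137558}{109048407979} \approx 3.9275$
$o{\left(\left(-16 + 18\right)^{2} \right)} + j = \left(-81 - 90 \left(-16 + 18\right)^{2}\right) + \frac{428291137558}{109048407979} = \left(-81 - 90 \cdot 2^{2}\right) + \frac{428291137558}{109048407979} = \left(-81 - 360\right) + \frac{428291137558}{109048407979} = -441 + \frac{428291137558}{109048407979} = - \frac{47662056781181}{109048407979}$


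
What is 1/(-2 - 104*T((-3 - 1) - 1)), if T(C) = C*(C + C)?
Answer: -1/5202 ≈ -0.00019223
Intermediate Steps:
T(C) = 2*C² (T(C) = C*(2*C) = 2*C²)
1/(-2 - 104*T((-3 - 1) - 1)) = 1/(-2 - 208*((-3 - 1) - 1)²) = 1/(-2 - 208*(-4 - 1)²) = 1/(-2 - 208*(-5)²) = 1/(-2 - 208*25) = 1/(-2 - 104*50) = 1/(-2 - 5200) = 1/(-5202) = -1/5202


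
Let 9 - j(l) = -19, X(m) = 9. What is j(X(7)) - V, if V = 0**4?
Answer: 28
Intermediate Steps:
j(l) = 28 (j(l) = 9 - 1*(-19) = 9 + 19 = 28)
V = 0
j(X(7)) - V = 28 - 1*0 = 28 + 0 = 28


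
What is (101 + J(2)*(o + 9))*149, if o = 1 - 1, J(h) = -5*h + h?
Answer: 4321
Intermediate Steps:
J(h) = -4*h
o = 0
(101 + J(2)*(o + 9))*149 = (101 + (-4*2)*(0 + 9))*149 = (101 - 8*9)*149 = (101 - 72)*149 = 29*149 = 4321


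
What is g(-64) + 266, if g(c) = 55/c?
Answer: 16969/64 ≈ 265.14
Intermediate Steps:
g(-64) + 266 = 55/(-64) + 266 = 55*(-1/64) + 266 = -55/64 + 266 = 16969/64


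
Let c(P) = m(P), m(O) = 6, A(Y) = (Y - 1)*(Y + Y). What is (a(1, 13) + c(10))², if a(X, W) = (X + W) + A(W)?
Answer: 110224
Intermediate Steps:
A(Y) = 2*Y*(-1 + Y) (A(Y) = (-1 + Y)*(2*Y) = 2*Y*(-1 + Y))
a(X, W) = W + X + 2*W*(-1 + W) (a(X, W) = (X + W) + 2*W*(-1 + W) = (W + X) + 2*W*(-1 + W) = W + X + 2*W*(-1 + W))
c(P) = 6
(a(1, 13) + c(10))² = ((1 - 1*13 + 2*13²) + 6)² = ((1 - 13 + 2*169) + 6)² = ((1 - 13 + 338) + 6)² = (326 + 6)² = 332² = 110224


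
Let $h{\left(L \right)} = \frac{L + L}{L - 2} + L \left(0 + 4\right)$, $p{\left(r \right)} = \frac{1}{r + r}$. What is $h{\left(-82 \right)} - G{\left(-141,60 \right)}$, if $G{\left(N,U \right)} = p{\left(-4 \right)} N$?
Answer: $- \frac{57737}{168} \approx -343.67$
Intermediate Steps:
$p{\left(r \right)} = \frac{1}{2 r}$
$G{\left(N,U \right)} = - \frac{N}{8}$ ($G{\left(N,U \right)} = \frac{1}{2 \left(-4\right)} N = \frac{1}{2} \left(- \frac{1}{4}\right) N = - \frac{N}{8}$)
$h{\left(L \right)} = 4 L + \frac{2 L}{-2 + L}$ ($h{\left(L \right)} = \frac{2 L}{-2 + L} + L 4 = \frac{2 L}{-2 + L} + 4 L = 4 L + \frac{2 L}{-2 + L}$)
$h{\left(-82 \right)} - G{\left(-141,60 \right)} = 2 \left(-82\right) \frac{1}{-2 - 82} \left(-3 + 2 \left(-82\right)\right) - \left(- \frac{1}{8}\right) \left(-141\right) = 2 \left(-82\right) \frac{1}{-84} \left(-3 - 164\right) - \frac{141}{8} = 2 \left(-82\right) \left(- \frac{1}{84}\right) \left(-167\right) - \frac{141}{8} = - \frac{6847}{21} - \frac{141}{8} = - \frac{57737}{168}$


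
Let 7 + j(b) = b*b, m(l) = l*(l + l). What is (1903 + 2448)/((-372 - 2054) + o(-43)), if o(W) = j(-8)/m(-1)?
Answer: -8702/4795 ≈ -1.8148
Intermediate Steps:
m(l) = 2*l**2 (m(l) = l*(2*l) = 2*l**2)
j(b) = -7 + b**2 (j(b) = -7 + b*b = -7 + b**2)
o(W) = 57/2 (o(W) = (-7 + (-8)**2)/((2*(-1)**2)) = (-7 + 64)/((2*1)) = 57/2)
(1903 + 2448)/((-372 - 2054) + o(-43)) = (1903 + 2448)/((-372 - 2054) + 57/2) = 4351/(-2426 + 57/2) = 4351/(-4795/2) = 4351*(-2/4795) = -8702/4795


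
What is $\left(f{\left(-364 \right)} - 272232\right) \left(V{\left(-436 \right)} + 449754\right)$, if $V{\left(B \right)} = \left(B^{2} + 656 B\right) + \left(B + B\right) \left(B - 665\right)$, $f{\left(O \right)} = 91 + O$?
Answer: $-358045954530$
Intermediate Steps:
$V{\left(B \right)} = B^{2} + 656 B + 2 B \left(-665 + B\right)$ ($V{\left(B \right)} = \left(B^{2} + 656 B\right) + 2 B \left(-665 + B\right) = B^{2} + 656 B + 2 B \left(-665 + B\right)$)
$\left(f{\left(-364 \right)} - 272232\right) \left(V{\left(-436 \right)} + 449754\right) = \left(\left(91 - 364\right) - 272232\right) \left(- 436 \left(-674 + 3 \left(-436\right)\right) + 449754\right) = \left(-273 - 272232\right) \left(- 436 \left(-674 - 1308\right) + 449754\right) = - 272505 \left(\left(-436\right) \left(-1982\right) + 449754\right) = - 272505 \left(864152 + 449754\right) = \left(-272505\right) 1313906 = -358045954530$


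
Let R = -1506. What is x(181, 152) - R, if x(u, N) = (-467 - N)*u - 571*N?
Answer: -197325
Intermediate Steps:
x(u, N) = -571*N + u*(-467 - N) (x(u, N) = u*(-467 - N) - 571*N = -571*N + u*(-467 - N))
x(181, 152) - R = (-571*152 - 467*181 - 1*152*181) - 1*(-1506) = (-86792 - 84527 - 27512) + 1506 = -198831 + 1506 = -197325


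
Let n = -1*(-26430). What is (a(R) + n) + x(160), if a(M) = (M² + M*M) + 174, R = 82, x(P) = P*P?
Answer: 65652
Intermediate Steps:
x(P) = P²
n = 26430
a(M) = 174 + 2*M² (a(M) = (M² + M²) + 174 = 2*M² + 174 = 174 + 2*M²)
(a(R) + n) + x(160) = ((174 + 2*82²) + 26430) + 160² = ((174 + 2*6724) + 26430) + 25600 = ((174 + 13448) + 26430) + 25600 = (13622 + 26430) + 25600 = 40052 + 25600 = 65652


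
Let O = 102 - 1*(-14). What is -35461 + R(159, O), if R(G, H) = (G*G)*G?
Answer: 3984218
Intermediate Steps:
O = 116 (O = 102 + 14 = 116)
R(G, H) = G³ (R(G, H) = G²*G = G³)
-35461 + R(159, O) = -35461 + 159³ = -35461 + 4019679 = 3984218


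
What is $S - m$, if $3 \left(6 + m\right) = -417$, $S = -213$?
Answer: $-68$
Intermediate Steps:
$m = -145$ ($m = -6 + \frac{1}{3} \left(-417\right) = -6 - 139 = -145$)
$S - m = -213 - -145 = -213 + 145 = -68$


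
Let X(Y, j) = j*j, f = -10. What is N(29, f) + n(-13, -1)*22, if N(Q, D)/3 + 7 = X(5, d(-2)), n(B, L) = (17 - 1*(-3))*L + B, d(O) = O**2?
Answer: -699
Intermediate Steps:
n(B, L) = B + 20*L (n(B, L) = (17 + 3)*L + B = 20*L + B = B + 20*L)
X(Y, j) = j**2
N(Q, D) = 27 (N(Q, D) = -21 + 3*((-2)**2)**2 = -21 + 3*4**2 = -21 + 3*16 = -21 + 48 = 27)
N(29, f) + n(-13, -1)*22 = 27 + (-13 + 20*(-1))*22 = 27 + (-13 - 20)*22 = 27 - 33*22 = 27 - 726 = -699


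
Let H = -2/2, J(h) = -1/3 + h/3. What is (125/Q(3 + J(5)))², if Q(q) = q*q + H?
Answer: 50625/1024 ≈ 49.438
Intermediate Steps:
J(h) = -⅓ + h/3 (J(h) = -1*⅓ + h*(⅓) = -⅓ + h/3)
H = -1 (H = -2*½ = -1)
Q(q) = -1 + q² (Q(q) = q*q - 1 = q² - 1 = -1 + q²)
(125/Q(3 + J(5)))² = (125/(-1 + (3 + (-⅓ + (⅓)*5))²))² = (125/(-1 + (3 + (-⅓ + 5/3))²))² = (125/(-1 + (3 + 4/3)²))² = (125/(-1 + (13/3)²))² = (125/(-1 + 169/9))² = (125/(160/9))² = (125*(9/160))² = (225/32)² = 50625/1024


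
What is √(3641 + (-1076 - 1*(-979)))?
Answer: 2*√886 ≈ 59.531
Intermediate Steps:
√(3641 + (-1076 - 1*(-979))) = √(3641 + (-1076 + 979)) = √(3641 - 97) = √3544 = 2*√886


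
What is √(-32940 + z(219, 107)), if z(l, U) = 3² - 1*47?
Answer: I*√32978 ≈ 181.6*I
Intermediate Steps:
z(l, U) = -38 (z(l, U) = 9 - 47 = -38)
√(-32940 + z(219, 107)) = √(-32940 - 38) = √(-32978) = I*√32978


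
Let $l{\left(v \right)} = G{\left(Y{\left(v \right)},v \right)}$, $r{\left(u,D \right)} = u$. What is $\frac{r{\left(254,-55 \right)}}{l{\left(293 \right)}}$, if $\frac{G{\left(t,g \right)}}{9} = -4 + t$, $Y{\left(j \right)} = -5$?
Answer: $- \frac{254}{81} \approx -3.1358$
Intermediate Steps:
$G{\left(t,g \right)} = -36 + 9 t$ ($G{\left(t,g \right)} = 9 \left(-4 + t\right) = -36 + 9 t$)
$l{\left(v \right)} = -81$ ($l{\left(v \right)} = -36 + 9 \left(-5\right) = -36 - 45 = -81$)
$\frac{r{\left(254,-55 \right)}}{l{\left(293 \right)}} = \frac{254}{-81} = 254 \left(- \frac{1}{81}\right) = - \frac{254}{81}$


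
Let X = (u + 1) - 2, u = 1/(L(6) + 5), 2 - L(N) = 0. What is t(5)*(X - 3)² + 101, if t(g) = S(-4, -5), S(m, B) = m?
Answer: 2033/49 ≈ 41.490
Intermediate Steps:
t(g) = -4
L(N) = 2 (L(N) = 2 - 1*0 = 2 + 0 = 2)
u = ⅐ (u = 1/(2 + 5) = 1/7 = ⅐ ≈ 0.14286)
X = -6/7 (X = (⅐ + 1) - 2 = 8/7 - 2 = -6/7 ≈ -0.85714)
t(5)*(X - 3)² + 101 = -4*(-6/7 - 3)² + 101 = -4*(-27/7)² + 101 = -4*729/49 + 101 = -2916/49 + 101 = 2033/49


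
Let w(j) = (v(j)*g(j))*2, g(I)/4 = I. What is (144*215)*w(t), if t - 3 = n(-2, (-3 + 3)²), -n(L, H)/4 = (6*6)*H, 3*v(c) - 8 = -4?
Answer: 990720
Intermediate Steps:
g(I) = 4*I
v(c) = 4/3 (v(c) = 8/3 + (⅓)*(-4) = 8/3 - 4/3 = 4/3)
n(L, H) = -144*H (n(L, H) = -4*6*6*H = -144*H)
t = 3 (t = 3 - 144*(-3 + 3)² = 3 - 144*0² = 3 - 144*0 = 3 + 0 = 3)
w(j) = 32*j/3 (w(j) = (4*(4*j)/3)*2 = (16*j/3)*2 = 32*j/3)
(144*215)*w(t) = (144*215)*((32/3)*3) = 30960*32 = 990720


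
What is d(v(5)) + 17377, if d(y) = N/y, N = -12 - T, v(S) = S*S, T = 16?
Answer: 434397/25 ≈ 17376.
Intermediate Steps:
v(S) = S²
N = -28 (N = -12 - 1*16 = -12 - 16 = -28)
d(y) = -28/y
d(v(5)) + 17377 = -28/(5²) + 17377 = -28/25 + 17377 = 434397/25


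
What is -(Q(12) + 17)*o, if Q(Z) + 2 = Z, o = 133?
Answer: -3591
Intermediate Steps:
Q(Z) = -2 + Z
-(Q(12) + 17)*o = -((-2 + 12) + 17)*133 = -(10 + 17)*133 = -27*133 = -1*3591 = -3591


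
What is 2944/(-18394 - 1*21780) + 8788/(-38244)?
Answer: -58204931/192051807 ≈ -0.30307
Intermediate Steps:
2944/(-18394 - 1*21780) + 8788/(-38244) = 2944/(-18394 - 21780) + 8788*(-1/38244) = 2944/(-40174) - 2197/9561 = 2944*(-1/40174) - 2197/9561 = -1472/20087 - 2197/9561 = -58204931/192051807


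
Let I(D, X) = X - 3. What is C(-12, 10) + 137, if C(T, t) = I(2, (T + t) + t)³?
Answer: 262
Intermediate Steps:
I(D, X) = -3 + X
C(T, t) = (-3 + T + 2*t)³ (C(T, t) = (-3 + ((T + t) + t))³ = (-3 + (T + 2*t))³ = (-3 + T + 2*t)³)
C(-12, 10) + 137 = (-3 - 12 + 2*10)³ + 137 = (-3 - 12 + 20)³ + 137 = 5³ + 137 = 125 + 137 = 262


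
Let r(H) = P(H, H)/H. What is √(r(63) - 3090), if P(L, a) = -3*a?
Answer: I*√3093 ≈ 55.615*I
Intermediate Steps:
r(H) = -3 (r(H) = (-3*H)/H = -3)
√(r(63) - 3090) = √(-3 - 3090) = √(-3093) = I*√3093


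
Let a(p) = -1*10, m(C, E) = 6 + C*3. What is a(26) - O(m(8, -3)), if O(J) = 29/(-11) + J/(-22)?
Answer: -6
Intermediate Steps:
m(C, E) = 6 + 3*C
O(J) = -29/11 - J/22 (O(J) = 29*(-1/11) + J*(-1/22) = -29/11 - J/22)
a(p) = -10
a(26) - O(m(8, -3)) = -10 - (-29/11 - (6 + 3*8)/22) = -10 - (-29/11 - (6 + 24)/22) = -10 - (-29/11 - 1/22*30) = -10 - (-29/11 - 15/11) = -10 - 1*(-4) = -10 + 4 = -6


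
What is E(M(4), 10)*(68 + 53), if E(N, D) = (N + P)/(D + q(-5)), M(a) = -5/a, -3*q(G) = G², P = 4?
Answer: 3993/20 ≈ 199.65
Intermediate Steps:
q(G) = -G²/3
E(N, D) = (4 + N)/(-25/3 + D) (E(N, D) = (N + 4)/(D - ⅓*(-5)²) = (4 + N)/(D - ⅓*25) = (4 + N)/(D - 25/3) = (4 + N)/(-25/3 + D))
E(M(4), 10)*(68 + 53) = (3*(4 - 5/4)/(-25 + 3*10))*(68 + 53) = (3*(4 - 5*¼)/(-25 + 30))*121 = (3*(4 - 5/4)/5)*121 = (3*(⅕)*(11/4))*121 = (33/20)*121 = 3993/20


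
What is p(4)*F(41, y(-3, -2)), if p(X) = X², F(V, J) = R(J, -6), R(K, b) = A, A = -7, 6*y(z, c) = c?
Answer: -112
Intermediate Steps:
y(z, c) = c/6
R(K, b) = -7
F(V, J) = -7
p(4)*F(41, y(-3, -2)) = 4²*(-7) = 16*(-7) = -112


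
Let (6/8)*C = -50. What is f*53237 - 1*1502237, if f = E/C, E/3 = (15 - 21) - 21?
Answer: -287510809/200 ≈ -1.4376e+6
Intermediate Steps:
C = -200/3 (C = (4/3)*(-50) = -200/3 ≈ -66.667)
E = -81 (E = 3*((15 - 21) - 21) = 3*(-6 - 21) = 3*(-27) = -81)
f = 243/200 (f = -81/(-200/3) = -81*(-3/200) = 243/200 ≈ 1.2150)
f*53237 - 1*1502237 = (243/200)*53237 - 1*1502237 = 12936591/200 - 1502237 = -287510809/200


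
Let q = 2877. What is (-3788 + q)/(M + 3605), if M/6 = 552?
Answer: -911/6917 ≈ -0.13170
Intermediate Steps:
M = 3312 (M = 6*552 = 3312)
(-3788 + q)/(M + 3605) = (-3788 + 2877)/(3312 + 3605) = -911/6917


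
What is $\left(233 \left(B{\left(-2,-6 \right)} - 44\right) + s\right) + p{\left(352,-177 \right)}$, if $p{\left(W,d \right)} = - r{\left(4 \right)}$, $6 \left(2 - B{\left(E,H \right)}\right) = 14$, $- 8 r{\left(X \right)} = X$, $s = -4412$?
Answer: $- \frac{88447}{6} \approx -14741.0$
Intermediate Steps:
$r{\left(X \right)} = - \frac{X}{8}$
$B{\left(E,H \right)} = - \frac{1}{3}$ ($B{\left(E,H \right)} = 2 - \frac{7}{3} = - \frac{1}{3}$)
$p{\left(W,d \right)} = \frac{1}{2}$ ($p{\left(W,d \right)} = - \frac{\left(-1\right) 4}{8} = \left(-1\right) \left(- \frac{1}{2}\right) = \frac{1}{2}$)
$\left(233 \left(B{\left(-2,-6 \right)} - 44\right) + s\right) + p{\left(352,-177 \right)} = \left(233 \left(- \frac{1}{3} - 44\right) - 4412\right) + \frac{1}{2} = \left(233 \left(- \frac{133}{3}\right) - 4412\right) + \frac{1}{2} = \left(- \frac{30989}{3} - 4412\right) + \frac{1}{2} = - \frac{44225}{3} + \frac{1}{2} = - \frac{88447}{6}$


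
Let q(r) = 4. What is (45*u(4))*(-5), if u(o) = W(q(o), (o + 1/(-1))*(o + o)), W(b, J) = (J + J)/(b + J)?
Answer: -2700/7 ≈ -385.71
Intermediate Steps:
W(b, J) = 2*J/(J + b) (W(b, J) = (2*J)/(J + b) = 2*J/(J + b))
u(o) = 4*o*(-1 + o)/(4 + 2*o*(-1 + o)) (u(o) = 2*((o + 1/(-1))*(o + o))/((o + 1/(-1))*(o + o) + 4) = 2*((o - 1)*(2*o))/((o - 1)*(2*o) + 4) = 2*((-1 + o)*(2*o))/((-1 + o)*(2*o) + 4) = 2*(2*o*(-1 + o))/(2*o*(-1 + o) + 4) = 2*(2*o*(-1 + o))/(4 + 2*o*(-1 + o)) = 4*o*(-1 + o)/(4 + 2*o*(-1 + o)))
(45*u(4))*(-5) = (45*(2*4*(-1 + 4)/(2 + 4*(-1 + 4))))*(-5) = (45*(2*4*3/(2 + 4*3)))*(-5) = (45*(2*4*3/(2 + 12)))*(-5) = (45*(2*4*3/14))*(-5) = (45*(2*4*(1/14)*3))*(-5) = (45*(12/7))*(-5) = (540/7)*(-5) = -2700/7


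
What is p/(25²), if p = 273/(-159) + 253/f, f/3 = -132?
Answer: -899/238500 ≈ -0.0037694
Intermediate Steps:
f = -396 (f = 3*(-132) = -396)
p = -4495/1908 (p = 273/(-159) + 253/(-396) = 273*(-1/159) + 253*(-1/396) = -91/53 - 23/36 = -4495/1908 ≈ -2.3559)
p/(25²) = -4495/(1908*(25²)) = -4495/1908/625 = -4495/1908*1/625 = -899/238500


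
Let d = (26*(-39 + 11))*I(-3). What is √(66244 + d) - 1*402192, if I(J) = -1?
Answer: -402192 + 2*√16743 ≈ -4.0193e+5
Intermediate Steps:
d = 728 (d = (26*(-39 + 11))*(-1) = (26*(-28))*(-1) = -728*(-1) = 728)
√(66244 + d) - 1*402192 = √(66244 + 728) - 1*402192 = √66972 - 402192 = 2*√16743 - 402192 = -402192 + 2*√16743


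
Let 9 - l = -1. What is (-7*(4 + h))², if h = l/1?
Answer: 9604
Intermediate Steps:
l = 10 (l = 9 - 1*(-1) = 9 + 1 = 10)
h = 10 (h = 10/1 = 10*1 = 10)
(-7*(4 + h))² = (-7*(4 + 10))² = (-7*14)² = (-98)² = 9604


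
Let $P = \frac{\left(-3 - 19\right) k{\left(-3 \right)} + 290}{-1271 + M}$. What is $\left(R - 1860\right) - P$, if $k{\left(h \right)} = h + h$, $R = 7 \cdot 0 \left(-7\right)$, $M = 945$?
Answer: $- \frac{302969}{163} \approx -1858.7$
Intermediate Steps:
$R = 0$ ($R = 0 \left(-7\right) = 0$)
$k{\left(h \right)} = 2 h$
$P = - \frac{211}{163}$ ($P = \frac{\left(-3 - 19\right) 2 \left(-3\right) + 290}{-1271 + 945} = \frac{\left(-22\right) \left(-6\right) + 290}{-326} = \left(132 + 290\right) \left(- \frac{1}{326}\right) = 422 \left(- \frac{1}{326}\right) = - \frac{211}{163} \approx -1.2945$)
$\left(R - 1860\right) - P = \left(0 - 1860\right) - - \frac{211}{163} = \left(0 - 1860\right) + \frac{211}{163} = -1860 + \frac{211}{163} = - \frac{302969}{163}$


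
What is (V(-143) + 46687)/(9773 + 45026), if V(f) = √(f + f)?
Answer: 46687/54799 + I*√286/54799 ≈ 0.85197 + 0.00030861*I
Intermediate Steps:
V(f) = √2*√f (V(f) = √(2*f) = √2*√f)
(V(-143) + 46687)/(9773 + 45026) = (√2*√(-143) + 46687)/(9773 + 45026) = (√2*(I*√143) + 46687)/54799 = (I*√286 + 46687)*(1/54799) = (46687 + I*√286)*(1/54799) = 46687/54799 + I*√286/54799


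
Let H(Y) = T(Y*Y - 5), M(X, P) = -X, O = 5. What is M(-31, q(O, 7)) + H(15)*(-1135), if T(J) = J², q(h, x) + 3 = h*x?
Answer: -54933969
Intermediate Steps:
q(h, x) = -3 + h*x
H(Y) = (-5 + Y²)² (H(Y) = (Y*Y - 5)² = (Y² - 5)² = (-5 + Y²)²)
M(-31, q(O, 7)) + H(15)*(-1135) = -1*(-31) + (-5 + 15²)²*(-1135) = 31 + (-5 + 225)²*(-1135) = 31 + 220²*(-1135) = 31 + 48400*(-1135) = 31 - 54934000 = -54933969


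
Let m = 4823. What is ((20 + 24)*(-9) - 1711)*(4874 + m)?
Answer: -20431579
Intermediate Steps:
((20 + 24)*(-9) - 1711)*(4874 + m) = ((20 + 24)*(-9) - 1711)*(4874 + 4823) = (44*(-9) - 1711)*9697 = (-396 - 1711)*9697 = -2107*9697 = -20431579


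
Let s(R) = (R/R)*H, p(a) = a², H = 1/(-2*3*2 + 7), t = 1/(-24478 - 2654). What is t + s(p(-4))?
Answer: -27137/135660 ≈ -0.20004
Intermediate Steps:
t = -1/27132 (t = 1/(-27132) = -1/27132 ≈ -3.6857e-5)
H = -⅕ (H = 1/(-6*2 + 7) = 1/(-12 + 7) = 1/(-5) = -⅕ ≈ -0.20000)
s(R) = -⅕ (s(R) = (R/R)*(-⅕) = 1*(-⅕) = -⅕)
t + s(p(-4)) = -1/27132 - ⅕ = -27137/135660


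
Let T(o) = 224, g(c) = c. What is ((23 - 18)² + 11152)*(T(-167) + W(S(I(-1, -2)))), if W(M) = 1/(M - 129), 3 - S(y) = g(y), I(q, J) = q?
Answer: 312944823/125 ≈ 2.5036e+6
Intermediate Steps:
S(y) = 3 - y
W(M) = 1/(-129 + M)
((23 - 18)² + 11152)*(T(-167) + W(S(I(-1, -2)))) = ((23 - 18)² + 11152)*(224 + 1/(-129 + (3 - 1*(-1)))) = (5² + 11152)*(224 + 1/(-129 + (3 + 1))) = (25 + 11152)*(224 + 1/(-129 + 4)) = 11177*(224 + 1/(-125)) = 11177*(224 - 1/125) = 11177*(27999/125) = 312944823/125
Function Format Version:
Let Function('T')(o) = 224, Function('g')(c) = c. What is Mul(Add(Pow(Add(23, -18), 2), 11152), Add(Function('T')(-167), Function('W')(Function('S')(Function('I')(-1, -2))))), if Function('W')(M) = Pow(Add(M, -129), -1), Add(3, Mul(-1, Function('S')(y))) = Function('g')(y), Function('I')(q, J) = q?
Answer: Rational(312944823, 125) ≈ 2.5036e+6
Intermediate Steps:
Function('S')(y) = Add(3, Mul(-1, y))
Function('W')(M) = Pow(Add(-129, M), -1)
Mul(Add(Pow(Add(23, -18), 2), 11152), Add(Function('T')(-167), Function('W')(Function('S')(Function('I')(-1, -2))))) = Mul(Add(Pow(Add(23, -18), 2), 11152), Add(224, Pow(Add(-129, Add(3, Mul(-1, -1))), -1))) = Mul(Add(Pow(5, 2), 11152), Add(224, Pow(Add(-129, Add(3, 1)), -1))) = Mul(Add(25, 11152), Add(224, Pow(Add(-129, 4), -1))) = Mul(11177, Add(224, Pow(-125, -1))) = Mul(11177, Add(224, Rational(-1, 125))) = Mul(11177, Rational(27999, 125)) = Rational(312944823, 125)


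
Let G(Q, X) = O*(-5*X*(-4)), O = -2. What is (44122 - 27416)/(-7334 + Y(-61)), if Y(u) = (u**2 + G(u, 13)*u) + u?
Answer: 8353/14023 ≈ 0.59566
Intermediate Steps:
G(Q, X) = -40*X (G(Q, X) = -2*(-5*X)*(-4) = -40*X)
Y(u) = u**2 - 519*u (Y(u) = (u**2 + (-40*13)*u) + u = (u**2 - 520*u) + u = u**2 - 519*u)
(44122 - 27416)/(-7334 + Y(-61)) = (44122 - 27416)/(-7334 - 61*(-519 - 61)) = 16706/(-7334 - 61*(-580)) = 16706/(-7334 + 35380) = 16706/28046 = 16706*(1/28046) = 8353/14023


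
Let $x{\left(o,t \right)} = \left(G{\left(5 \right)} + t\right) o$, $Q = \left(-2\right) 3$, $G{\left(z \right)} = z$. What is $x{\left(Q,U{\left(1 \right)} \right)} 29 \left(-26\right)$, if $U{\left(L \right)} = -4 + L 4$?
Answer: $22620$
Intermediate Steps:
$U{\left(L \right)} = -4 + 4 L$
$Q = -6$
$x{\left(o,t \right)} = o \left(5 + t\right)$ ($x{\left(o,t \right)} = \left(5 + t\right) o = o \left(5 + t\right)$)
$x{\left(Q,U{\left(1 \right)} \right)} 29 \left(-26\right) = - 6 \left(5 + \left(-4 + 4 \cdot 1\right)\right) 29 \left(-26\right) = - 6 \left(5 + \left(-4 + 4\right)\right) 29 \left(-26\right) = - 6 \left(5 + 0\right) 29 \left(-26\right) = \left(-6\right) 5 \cdot 29 \left(-26\right) = \left(-30\right) 29 \left(-26\right) = \left(-870\right) \left(-26\right) = 22620$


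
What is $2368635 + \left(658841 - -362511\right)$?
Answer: $3389987$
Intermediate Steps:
$2368635 + \left(658841 - -362511\right) = 2368635 + \left(658841 + 362511\right) = 2368635 + 1021352 = 3389987$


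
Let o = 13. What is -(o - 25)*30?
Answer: 360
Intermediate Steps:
-(o - 25)*30 = -(13 - 25)*30 = -(-12)*30 = -1*(-360) = 360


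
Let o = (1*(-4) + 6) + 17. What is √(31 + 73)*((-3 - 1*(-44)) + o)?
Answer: 120*√26 ≈ 611.88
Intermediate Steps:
o = 19 (o = (-4 + 6) + 17 = 2 + 17 = 19)
√(31 + 73)*((-3 - 1*(-44)) + o) = √(31 + 73)*((-3 - 1*(-44)) + 19) = √104*((-3 + 44) + 19) = (2*√26)*(41 + 19) = (2*√26)*60 = 120*√26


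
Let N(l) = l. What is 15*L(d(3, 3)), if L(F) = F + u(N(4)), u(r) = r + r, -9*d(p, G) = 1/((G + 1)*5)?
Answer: 1439/12 ≈ 119.92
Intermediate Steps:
d(p, G) = -1/(9*(5 + 5*G)) (d(p, G) = -1/(5*(G + 1))/9 = -1/(5*(1 + G))/9 = -1/(9*(5 + 5*G)))
u(r) = 2*r
L(F) = 8 + F (L(F) = F + 2*4 = F + 8 = 8 + F)
15*L(d(3, 3)) = 15*(8 - 1/(45 + 45*3)) = 15*(8 - 1/(45 + 135)) = 15*(8 - 1/180) = 15*(1439/180) = 1439/12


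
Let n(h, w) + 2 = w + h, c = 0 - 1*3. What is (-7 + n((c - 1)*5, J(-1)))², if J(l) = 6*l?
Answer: 1225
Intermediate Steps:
c = -3 (c = 0 - 3 = -3)
n(h, w) = -2 + h + w (n(h, w) = -2 + (w + h) = -2 + (h + w) = -2 + h + w)
(-7 + n((c - 1)*5, J(-1)))² = (-7 + (-2 + (-3 - 1)*5 + 6*(-1)))² = (-7 + (-2 - 4*5 - 6))² = (-7 + (-2 - 20 - 6))² = (-7 - 28)² = (-35)² = 1225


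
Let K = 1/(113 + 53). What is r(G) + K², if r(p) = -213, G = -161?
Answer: -5869427/27556 ≈ -213.00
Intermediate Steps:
K = 1/166 ≈ 0.0060241
r(G) + K² = -213 + (1/166)² = -213 + 1/27556 = -5869427/27556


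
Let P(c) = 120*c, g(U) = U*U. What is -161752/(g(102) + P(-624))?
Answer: 40438/16119 ≈ 2.5087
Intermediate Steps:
g(U) = U**2
-161752/(g(102) + P(-624)) = -161752/(102**2 + 120*(-624)) = -161752/(10404 - 74880) = -161752/(-64476) = -161752*(-1/64476) = 40438/16119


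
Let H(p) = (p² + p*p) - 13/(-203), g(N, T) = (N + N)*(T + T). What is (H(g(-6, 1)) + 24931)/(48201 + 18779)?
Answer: 2647431/6798470 ≈ 0.38942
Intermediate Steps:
g(N, T) = 4*N*T (g(N, T) = (2*N)*(2*T) = 4*N*T)
H(p) = 13/203 + 2*p² (H(p) = (p² + p²) - 13*(-1/203) = 2*p² + 13/203 = 13/203 + 2*p²)
(H(g(-6, 1)) + 24931)/(48201 + 18779) = ((13/203 + 2*(4*(-6)*1)²) + 24931)/(48201 + 18779) = ((13/203 + 2*(-24)²) + 24931)/66980 = ((13/203 + 2*576) + 24931)*(1/66980) = ((13/203 + 1152) + 24931)*(1/66980) = (233869/203 + 24931)*(1/66980) = (5294862/203)*(1/66980) = 2647431/6798470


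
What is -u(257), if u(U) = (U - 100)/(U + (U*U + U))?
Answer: -157/66563 ≈ -0.0023587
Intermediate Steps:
u(U) = (-100 + U)/(U² + 2*U) (u(U) = (-100 + U)/(U + (U² + U)) = (-100 + U)/(U + (U + U²)) = (-100 + U)/(U² + 2*U))
-u(257) = -(-100 + 257)/(257*(2 + 257)) = -157/(257*259) = -1*157/66563 = -157/66563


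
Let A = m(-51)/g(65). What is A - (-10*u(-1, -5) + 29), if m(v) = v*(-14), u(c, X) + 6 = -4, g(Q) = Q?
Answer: -7671/65 ≈ -118.02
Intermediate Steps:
u(c, X) = -10 (u(c, X) = -6 - 4 = -10)
m(v) = -14*v
A = 714/65 (A = -14*(-51)/65 = 714*(1/65) = 714/65 ≈ 10.985)
A - (-10*u(-1, -5) + 29) = 714/65 - (-10*(-10) + 29) = 714/65 - (100 + 29) = 714/65 - 1*129 = 714/65 - 129 = -7671/65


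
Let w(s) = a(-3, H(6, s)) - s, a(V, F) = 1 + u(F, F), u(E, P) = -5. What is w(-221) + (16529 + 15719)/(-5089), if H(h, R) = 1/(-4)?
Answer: 1072065/5089 ≈ 210.66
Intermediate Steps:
H(h, R) = -1/4
a(V, F) = -4 (a(V, F) = 1 - 5 = -4)
w(s) = -4 - s
w(-221) + (16529 + 15719)/(-5089) = (-4 - 1*(-221)) + (16529 + 15719)/(-5089) = (-4 + 221) + 32248*(-1/5089) = 217 - 32248/5089 = 1072065/5089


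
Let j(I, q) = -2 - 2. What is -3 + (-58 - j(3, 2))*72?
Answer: -3891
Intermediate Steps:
j(I, q) = -4
-3 + (-58 - j(3, 2))*72 = -3 + (-58 - 1*(-4))*72 = -3 + (-58 + 4)*72 = -3 - 54*72 = -3 - 3888 = -3891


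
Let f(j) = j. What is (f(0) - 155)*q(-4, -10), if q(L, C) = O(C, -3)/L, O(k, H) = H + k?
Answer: -2015/4 ≈ -503.75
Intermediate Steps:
q(L, C) = (-3 + C)/L
(f(0) - 155)*q(-4, -10) = (0 - 155)*((-3 - 10)/(-4)) = -(-155)*(-13)/4 = -155*13/4 = -2015/4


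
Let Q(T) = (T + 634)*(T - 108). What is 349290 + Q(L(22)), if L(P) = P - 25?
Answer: 279249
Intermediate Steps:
L(P) = -25 + P
Q(T) = (-108 + T)*(634 + T) (Q(T) = (634 + T)*(-108 + T) = (-108 + T)*(634 + T))
349290 + Q(L(22)) = 349290 + (-68472 + (-25 + 22)² + 526*(-25 + 22)) = 349290 + (-68472 + (-3)² + 526*(-3)) = 349290 + (-68472 + 9 - 1578) = 349290 - 70041 = 279249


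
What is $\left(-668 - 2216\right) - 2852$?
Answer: $-5736$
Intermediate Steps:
$\left(-668 - 2216\right) - 2852 = -2884 - 2852 = -5736$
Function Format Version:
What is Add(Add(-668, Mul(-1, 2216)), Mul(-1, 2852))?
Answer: -5736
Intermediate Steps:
Add(Add(-668, Mul(-1, 2216)), Mul(-1, 2852)) = Add(Add(-668, -2216), -2852) = Add(-2884, -2852) = -5736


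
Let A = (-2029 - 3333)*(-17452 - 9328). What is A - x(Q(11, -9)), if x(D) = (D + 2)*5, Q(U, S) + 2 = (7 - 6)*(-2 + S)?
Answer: 143594415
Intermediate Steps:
Q(U, S) = -4 + S (Q(U, S) = -2 + (7 - 6)*(-2 + S) = -2 + 1*(-2 + S) = -2 + (-2 + S) = -4 + S)
x(D) = 10 + 5*D (x(D) = (2 + D)*5 = 10 + 5*D)
A = 143594360 (A = -5362*(-26780) = 143594360)
A - x(Q(11, -9)) = 143594360 - (10 + 5*(-4 - 9)) = 143594360 - (10 + 5*(-13)) = 143594360 - (10 - 65) = 143594360 - 1*(-55) = 143594360 + 55 = 143594415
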